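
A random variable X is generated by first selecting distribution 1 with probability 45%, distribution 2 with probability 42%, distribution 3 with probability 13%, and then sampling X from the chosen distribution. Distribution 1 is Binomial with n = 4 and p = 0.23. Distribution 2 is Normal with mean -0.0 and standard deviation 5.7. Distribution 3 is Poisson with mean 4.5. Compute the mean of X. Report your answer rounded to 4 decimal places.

Component means — 1: 0.92; 2: -0; 3: 4.5.
E[X] = 0.45·0.92 + 0.42·-0 + 0.13·4.5 = 0.999.

0.9990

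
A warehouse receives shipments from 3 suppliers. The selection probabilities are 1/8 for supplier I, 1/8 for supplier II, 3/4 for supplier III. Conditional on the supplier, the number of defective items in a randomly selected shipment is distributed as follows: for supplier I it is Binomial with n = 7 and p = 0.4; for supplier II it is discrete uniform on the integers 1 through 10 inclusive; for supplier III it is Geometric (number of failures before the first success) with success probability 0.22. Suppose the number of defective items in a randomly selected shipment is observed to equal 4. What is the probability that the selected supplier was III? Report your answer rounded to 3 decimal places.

Likelihoods P(X=4 | ·): I: 0.193536; II: 0.1; III: 0.0814331.
Posterior ∝ prior × likelihood. Numerator for III: 0.75·0.0814331 = 0.0610748.
Normalizing constant: 0.125·0.193536 + 0.125·0.1 + 0.75·0.0814331 = 0.0977668.
P(III | observation) = 0.0610748 / 0.0977668 = 0.624699.

0.625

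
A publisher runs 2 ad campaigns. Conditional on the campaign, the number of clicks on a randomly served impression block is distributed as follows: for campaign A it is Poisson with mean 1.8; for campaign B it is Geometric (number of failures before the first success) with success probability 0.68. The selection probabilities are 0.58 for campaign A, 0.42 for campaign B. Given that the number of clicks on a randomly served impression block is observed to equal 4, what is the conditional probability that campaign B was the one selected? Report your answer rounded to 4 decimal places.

0.0667

Likelihoods P(X=4 | ·): A: 0.0723017; B: 0.00713032.
Posterior ∝ prior × likelihood. Numerator for B: 0.42·0.00713032 = 0.00299473.
Normalizing constant: 0.58·0.0723017 + 0.42·0.00713032 = 0.0449297.
P(B | observation) = 0.00299473 / 0.0449297 = 0.0666537.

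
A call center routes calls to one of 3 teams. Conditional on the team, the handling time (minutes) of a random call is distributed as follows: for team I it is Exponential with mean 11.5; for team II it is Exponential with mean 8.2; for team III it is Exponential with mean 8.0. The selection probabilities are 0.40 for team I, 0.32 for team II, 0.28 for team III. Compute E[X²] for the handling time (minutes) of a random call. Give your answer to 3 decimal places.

184.674

For each component E[X²] = Var + (mean)², giving I: 264.5; II: 134.48; III: 128.
Overall E[X²] = 0.4·264.5 + 0.32·134.48 + 0.28·128 = 184.674.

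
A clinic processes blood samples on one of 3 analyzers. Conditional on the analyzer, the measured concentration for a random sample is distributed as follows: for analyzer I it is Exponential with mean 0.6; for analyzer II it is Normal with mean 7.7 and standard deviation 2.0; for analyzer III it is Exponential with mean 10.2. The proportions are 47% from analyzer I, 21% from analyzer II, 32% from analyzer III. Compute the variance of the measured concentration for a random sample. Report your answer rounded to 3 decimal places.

53.558

Per component, I: μ=0.6, E[X²]=0.72; II: μ=7.7, E[X²]=63.29; III: μ=10.2, E[X²]=208.08.
E[X] = 0.47·0.6 + 0.21·7.7 + 0.32·10.2 = 5.163.
E[X²] = 0.47·0.72 + 0.21·63.29 + 0.32·208.08 = 80.2149.
Var(X) = E[X²] − (E[X])² = 80.2149 − 26.6566 = 53.5583.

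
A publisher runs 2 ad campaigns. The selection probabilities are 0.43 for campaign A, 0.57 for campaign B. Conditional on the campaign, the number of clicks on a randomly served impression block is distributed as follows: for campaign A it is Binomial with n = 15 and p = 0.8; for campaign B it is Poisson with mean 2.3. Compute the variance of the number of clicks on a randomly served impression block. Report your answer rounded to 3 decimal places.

Per component, A: μ=12, E[X²]=146.4; B: μ=2.3, E[X²]=7.59.
E[X] = 0.43·12 + 0.57·2.3 = 6.471.
E[X²] = 0.43·146.4 + 0.57·7.59 = 67.2783.
Var(X) = E[X²] − (E[X])² = 67.2783 − 41.8738 = 25.4045.

25.404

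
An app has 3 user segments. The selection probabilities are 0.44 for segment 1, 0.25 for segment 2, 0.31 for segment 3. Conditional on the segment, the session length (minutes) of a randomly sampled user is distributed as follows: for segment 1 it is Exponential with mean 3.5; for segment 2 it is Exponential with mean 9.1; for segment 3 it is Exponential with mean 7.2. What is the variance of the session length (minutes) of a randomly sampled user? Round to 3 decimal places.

Per component, 1: μ=3.5, E[X²]=24.5; 2: μ=9.1, E[X²]=165.62; 3: μ=7.2, E[X²]=103.68.
E[X] = 0.44·3.5 + 0.25·9.1 + 0.31·7.2 = 6.047.
E[X²] = 0.44·24.5 + 0.25·165.62 + 0.31·103.68 = 84.3258.
Var(X) = E[X²] − (E[X])² = 84.3258 − 36.5662 = 47.7596.

47.760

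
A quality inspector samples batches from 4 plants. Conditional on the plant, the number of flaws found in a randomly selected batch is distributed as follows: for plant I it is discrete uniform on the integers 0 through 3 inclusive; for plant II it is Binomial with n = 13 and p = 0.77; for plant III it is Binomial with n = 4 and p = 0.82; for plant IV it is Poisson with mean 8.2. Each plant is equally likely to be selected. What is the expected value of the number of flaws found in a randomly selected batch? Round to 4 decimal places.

Component means — I: 1.5; II: 10.01; III: 3.28; IV: 8.2.
E[X] = 0.25·1.5 + 0.25·10.01 + 0.25·3.28 + 0.25·8.2 = 5.7475.

5.7475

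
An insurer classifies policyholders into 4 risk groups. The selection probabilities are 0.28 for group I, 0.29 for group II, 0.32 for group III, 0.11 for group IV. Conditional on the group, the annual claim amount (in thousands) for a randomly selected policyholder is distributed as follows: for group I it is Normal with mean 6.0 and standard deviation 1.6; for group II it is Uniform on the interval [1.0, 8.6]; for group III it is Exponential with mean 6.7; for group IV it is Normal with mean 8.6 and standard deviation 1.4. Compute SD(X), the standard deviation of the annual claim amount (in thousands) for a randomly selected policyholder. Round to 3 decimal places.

Per component, I: μ=6, E[X²]=38.56; II: μ=4.8, E[X²]=27.8533; III: μ=6.7, E[X²]=89.78; IV: μ=8.6, E[X²]=75.92.
E[X] = 0.28·6 + 0.29·4.8 + 0.32·6.7 + 0.11·8.6 = 6.162.
E[X²] = 0.28·38.56 + 0.29·27.8533 + 0.32·89.78 + 0.11·75.92 = 55.9551.
Var(X) = E[X²] − (E[X])² = 55.9551 − 37.9702 = 17.9848.
SD(X) = √17.9848 = 4.24085.

4.241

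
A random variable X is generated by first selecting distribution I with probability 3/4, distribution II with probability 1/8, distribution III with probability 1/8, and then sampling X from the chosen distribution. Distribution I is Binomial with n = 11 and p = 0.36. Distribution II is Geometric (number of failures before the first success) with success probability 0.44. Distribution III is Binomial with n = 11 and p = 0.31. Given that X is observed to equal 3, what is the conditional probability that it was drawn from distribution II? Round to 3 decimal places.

Likelihoods P(X=3 | ·): I: 0.216686; II: 0.077271; III: 0.252558.
Posterior ∝ prior × likelihood. Numerator for II: 0.125·0.077271 = 0.00965888.
Normalizing constant: 0.75·0.216686 + 0.125·0.077271 + 0.125·0.252558 = 0.203743.
P(II | observation) = 0.00965888 / 0.203743 = 0.0474071.

0.047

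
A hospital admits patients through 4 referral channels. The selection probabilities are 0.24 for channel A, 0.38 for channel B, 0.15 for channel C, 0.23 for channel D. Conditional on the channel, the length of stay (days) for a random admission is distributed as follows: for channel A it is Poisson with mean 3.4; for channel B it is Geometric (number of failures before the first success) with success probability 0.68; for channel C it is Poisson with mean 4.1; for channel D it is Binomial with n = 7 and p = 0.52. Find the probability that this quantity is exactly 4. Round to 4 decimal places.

Conditional on each channel, P(X = 4): A: 0.185825; B: 0.00713032; C: 0.195127; D: 0.283012.
By total probability, P(X = 4) = 0.24·0.185825 + 0.38·0.00713032 + 0.15·0.195127 + 0.23·0.283012 = 0.141669.

0.1417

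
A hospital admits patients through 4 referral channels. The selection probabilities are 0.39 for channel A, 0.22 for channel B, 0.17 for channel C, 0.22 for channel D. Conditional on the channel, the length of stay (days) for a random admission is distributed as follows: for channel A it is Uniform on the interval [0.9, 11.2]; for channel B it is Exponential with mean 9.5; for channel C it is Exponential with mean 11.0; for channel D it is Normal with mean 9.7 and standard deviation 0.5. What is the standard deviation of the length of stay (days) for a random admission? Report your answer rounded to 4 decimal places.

Per component, A: μ=6.05, E[X²]=45.4433; B: μ=9.5, E[X²]=180.5; C: μ=11, E[X²]=242; D: μ=9.7, E[X²]=94.34.
E[X] = 0.39·6.05 + 0.22·9.5 + 0.17·11 + 0.22·9.7 = 8.4535.
E[X²] = 0.39·45.4433 + 0.22·180.5 + 0.17·242 + 0.22·94.34 = 119.328.
Var(X) = E[X²] − (E[X])² = 119.328 − 71.4617 = 47.866.
SD(X) = √47.866 = 6.91853.

6.9185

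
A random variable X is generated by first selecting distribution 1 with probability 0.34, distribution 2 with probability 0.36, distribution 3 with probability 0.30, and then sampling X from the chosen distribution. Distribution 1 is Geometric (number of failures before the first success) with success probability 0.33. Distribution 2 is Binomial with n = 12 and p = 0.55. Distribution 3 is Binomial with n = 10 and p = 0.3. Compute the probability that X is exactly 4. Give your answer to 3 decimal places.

Conditional on each component, P(X = 4): 1: 0.0664987; 2: 0.0761651; 3: 0.200121.
By total probability, P(X = 4) = 0.34·0.0664987 + 0.36·0.0761651 + 0.3·0.200121 = 0.110065.

0.110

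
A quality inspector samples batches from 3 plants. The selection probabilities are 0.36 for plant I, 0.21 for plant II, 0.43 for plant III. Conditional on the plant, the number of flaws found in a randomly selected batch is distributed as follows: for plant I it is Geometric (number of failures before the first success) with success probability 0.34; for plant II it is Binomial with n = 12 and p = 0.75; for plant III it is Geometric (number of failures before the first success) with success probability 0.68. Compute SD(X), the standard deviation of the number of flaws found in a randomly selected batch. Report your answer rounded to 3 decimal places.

Per component, I: μ=1.94118, E[X²]=9.47751; II: μ=9, E[X²]=83.25; III: μ=0.470588, E[X²]=0.913495.
E[X] = 0.36·1.94118 + 0.21·9 + 0.43·0.470588 = 2.79118.
E[X²] = 0.36·9.47751 + 0.21·83.25 + 0.43·0.913495 = 21.2872.
Var(X) = E[X²] − (E[X])² = 21.2872 − 7.79067 = 13.4965.
SD(X) = √13.4965 = 3.67376.

3.674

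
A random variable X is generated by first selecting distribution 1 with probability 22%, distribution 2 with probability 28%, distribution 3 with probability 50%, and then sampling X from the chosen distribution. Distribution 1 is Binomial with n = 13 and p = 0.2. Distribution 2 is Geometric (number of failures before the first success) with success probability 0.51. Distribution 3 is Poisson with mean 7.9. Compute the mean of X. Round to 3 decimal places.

Component means — 1: 2.6; 2: 0.960784; 3: 7.9.
E[X] = 0.22·2.6 + 0.28·0.960784 + 0.5·7.9 = 4.79102.

4.791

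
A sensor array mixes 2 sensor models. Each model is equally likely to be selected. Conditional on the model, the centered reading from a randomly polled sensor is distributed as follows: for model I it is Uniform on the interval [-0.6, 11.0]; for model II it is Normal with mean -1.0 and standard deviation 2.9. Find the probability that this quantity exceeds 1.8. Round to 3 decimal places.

0.480

Conditional on each model, P(X > 1.8): I: 0.793103; II: 0.167143.
By total probability, P(X > 1.8) = 0.5·0.793103 + 0.5·0.167143 = 0.480123.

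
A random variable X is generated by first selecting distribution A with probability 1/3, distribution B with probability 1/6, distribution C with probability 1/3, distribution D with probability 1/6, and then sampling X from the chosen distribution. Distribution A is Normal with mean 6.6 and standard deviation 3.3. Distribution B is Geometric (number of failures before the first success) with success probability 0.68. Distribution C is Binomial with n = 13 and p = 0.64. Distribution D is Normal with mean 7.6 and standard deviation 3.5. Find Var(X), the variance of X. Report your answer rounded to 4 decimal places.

Per component, A: μ=6.6, E[X²]=54.45; B: μ=0.470588, E[X²]=0.913495; C: μ=8.32, E[X²]=72.2176; D: μ=7.6, E[X²]=70.01.
E[X] = 0.333333·6.6 + 0.166667·0.470588 + 0.333333·8.32 + 0.166667·7.6 = 6.31843.
E[X²] = 0.333333·54.45 + 0.166667·0.913495 + 0.333333·72.2176 + 0.166667·70.01 = 54.0431.
Var(X) = E[X²] − (E[X])² = 54.0431 − 39.9226 = 14.1205.

14.1205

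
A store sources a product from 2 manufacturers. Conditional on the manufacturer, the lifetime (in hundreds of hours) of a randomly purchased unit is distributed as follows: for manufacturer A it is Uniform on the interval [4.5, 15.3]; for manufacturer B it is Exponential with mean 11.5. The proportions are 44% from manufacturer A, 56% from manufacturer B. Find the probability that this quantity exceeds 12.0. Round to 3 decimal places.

Conditional on each manufacturer, P(X > 12.0): A: 0.305556; B: 0.352227.
By total probability, P(X > 12.0) = 0.44·0.305556 + 0.56·0.352227 = 0.331692.

0.332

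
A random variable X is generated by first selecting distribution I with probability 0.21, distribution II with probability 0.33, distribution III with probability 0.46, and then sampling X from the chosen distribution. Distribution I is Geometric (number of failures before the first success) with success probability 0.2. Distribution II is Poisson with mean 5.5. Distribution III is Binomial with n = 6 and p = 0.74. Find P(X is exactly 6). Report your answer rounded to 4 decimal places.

Conditional on each component, P(X = 6): I: 0.0524288; II: 0.157117; III: 0.164206.
By total probability, P(X = 6) = 0.21·0.0524288 + 0.33·0.157117 + 0.46·0.164206 = 0.138394.

0.1384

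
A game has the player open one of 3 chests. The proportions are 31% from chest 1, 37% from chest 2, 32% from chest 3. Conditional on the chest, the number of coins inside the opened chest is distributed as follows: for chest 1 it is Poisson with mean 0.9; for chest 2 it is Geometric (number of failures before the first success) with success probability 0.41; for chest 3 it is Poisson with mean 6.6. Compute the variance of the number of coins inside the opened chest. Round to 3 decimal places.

Per component, 1: μ=0.9, E[X²]=1.71; 2: μ=1.43902, E[X²]=5.58061; 3: μ=6.6, E[X²]=50.16.
E[X] = 0.31·0.9 + 0.37·1.43902 + 0.32·6.6 = 2.92344.
E[X²] = 0.31·1.71 + 0.37·5.58061 + 0.32·50.16 = 18.6461.
Var(X) = E[X²] − (E[X])² = 18.6461 − 8.5465 = 10.0996.

10.100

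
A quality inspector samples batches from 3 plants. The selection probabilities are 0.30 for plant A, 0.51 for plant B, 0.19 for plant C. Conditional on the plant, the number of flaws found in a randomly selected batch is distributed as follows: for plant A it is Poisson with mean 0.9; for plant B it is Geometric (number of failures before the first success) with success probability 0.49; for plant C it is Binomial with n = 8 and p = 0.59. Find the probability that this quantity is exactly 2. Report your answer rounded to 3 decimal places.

Conditional on each plant, P(X = 2): A: 0.164661; B: 0.127449; C: 0.0462983.
By total probability, P(X = 2) = 0.3·0.164661 + 0.51·0.127449 + 0.19·0.0462983 = 0.123194.

0.123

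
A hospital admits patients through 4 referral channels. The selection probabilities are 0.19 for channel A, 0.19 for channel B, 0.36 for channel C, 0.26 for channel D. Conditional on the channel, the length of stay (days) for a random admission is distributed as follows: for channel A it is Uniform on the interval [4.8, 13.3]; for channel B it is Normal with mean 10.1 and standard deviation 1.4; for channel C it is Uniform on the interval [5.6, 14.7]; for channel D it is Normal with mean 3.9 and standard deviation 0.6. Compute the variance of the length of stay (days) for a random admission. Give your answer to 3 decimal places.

11.082

Per component, A: μ=9.05, E[X²]=87.9233; B: μ=10.1, E[X²]=103.97; C: μ=10.15, E[X²]=109.923; D: μ=3.9, E[X²]=15.57.
E[X] = 0.19·9.05 + 0.19·10.1 + 0.36·10.15 + 0.26·3.9 = 8.3065.
E[X²] = 0.19·87.9233 + 0.19·103.97 + 0.36·109.923 + 0.26·15.57 = 80.0803.
Var(X) = E[X²] − (E[X])² = 80.0803 − 68.9979 = 11.0824.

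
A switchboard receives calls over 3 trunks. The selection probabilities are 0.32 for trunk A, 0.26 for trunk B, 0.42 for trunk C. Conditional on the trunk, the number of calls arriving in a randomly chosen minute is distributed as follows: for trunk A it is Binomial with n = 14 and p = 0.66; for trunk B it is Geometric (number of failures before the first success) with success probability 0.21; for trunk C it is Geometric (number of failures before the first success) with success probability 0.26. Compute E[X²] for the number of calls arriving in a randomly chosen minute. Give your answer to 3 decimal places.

44.663

For each component E[X²] = Var + (mean)², giving A: 88.5192; B: 32.0658; C: 19.0473.
Overall E[X²] = 0.32·88.5192 + 0.26·32.0658 + 0.42·19.0473 = 44.6631.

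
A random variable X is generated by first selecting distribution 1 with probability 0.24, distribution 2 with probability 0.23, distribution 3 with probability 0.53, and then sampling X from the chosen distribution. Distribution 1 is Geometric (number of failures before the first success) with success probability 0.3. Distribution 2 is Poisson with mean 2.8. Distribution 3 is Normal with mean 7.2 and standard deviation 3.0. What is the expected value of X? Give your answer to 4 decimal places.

Component means — 1: 2.33333; 2: 2.8; 3: 7.2.
E[X] = 0.24·2.33333 + 0.23·2.8 + 0.53·7.2 = 5.02.

5.0200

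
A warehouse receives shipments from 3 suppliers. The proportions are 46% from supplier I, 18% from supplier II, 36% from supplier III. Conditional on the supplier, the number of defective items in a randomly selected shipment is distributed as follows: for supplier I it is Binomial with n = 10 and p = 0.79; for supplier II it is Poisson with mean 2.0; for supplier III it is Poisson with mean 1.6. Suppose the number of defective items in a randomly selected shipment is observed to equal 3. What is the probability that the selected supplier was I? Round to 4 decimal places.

0.0059

Likelihoods P(X=3 | ·): I: 0.00106561; II: 0.180447; III: 0.137828.
Posterior ∝ prior × likelihood. Numerator for I: 0.46·0.00106561 = 0.00049018.
Normalizing constant: 0.46·0.00106561 + 0.18·0.180447 + 0.36·0.137828 = 0.0825887.
P(I | observation) = 0.00049018 / 0.0825887 = 0.00593519.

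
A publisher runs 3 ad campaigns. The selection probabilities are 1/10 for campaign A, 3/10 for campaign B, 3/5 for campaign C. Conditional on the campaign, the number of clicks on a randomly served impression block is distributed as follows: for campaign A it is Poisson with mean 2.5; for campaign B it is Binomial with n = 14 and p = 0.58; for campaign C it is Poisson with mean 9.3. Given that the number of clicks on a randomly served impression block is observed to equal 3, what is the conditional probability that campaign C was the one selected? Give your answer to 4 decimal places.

Likelihoods P(X=3 | ·): A: 0.213763; B: 0.0050948; C: 0.0122563.
Posterior ∝ prior × likelihood. Numerator for C: 0.6·0.0122563 = 0.00735377.
Normalizing constant: 0.1·0.213763 + 0.3·0.0050948 + 0.6·0.0122563 = 0.0302585.
P(C | observation) = 0.00735377 / 0.0302585 = 0.243031.

0.2430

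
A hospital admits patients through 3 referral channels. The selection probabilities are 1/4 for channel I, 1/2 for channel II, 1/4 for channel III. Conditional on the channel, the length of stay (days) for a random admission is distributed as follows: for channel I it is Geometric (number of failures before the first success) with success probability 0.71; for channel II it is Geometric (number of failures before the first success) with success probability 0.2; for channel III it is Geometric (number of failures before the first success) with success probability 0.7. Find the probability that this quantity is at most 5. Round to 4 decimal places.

Conditional on each channel, P(X ≤ 5): I: 0.999405; II: 0.737856; III: 0.999271.
By total probability, P(X ≤ 5) = 0.25·0.999405 + 0.5·0.737856 + 0.25·0.999271 = 0.868597.

0.8686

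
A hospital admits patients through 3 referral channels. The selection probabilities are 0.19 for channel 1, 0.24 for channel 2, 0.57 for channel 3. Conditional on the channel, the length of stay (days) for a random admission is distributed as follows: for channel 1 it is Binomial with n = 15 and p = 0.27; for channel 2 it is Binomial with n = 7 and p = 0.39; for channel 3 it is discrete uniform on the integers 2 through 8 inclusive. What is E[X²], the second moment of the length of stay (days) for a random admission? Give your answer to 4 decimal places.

22.3966

For each component E[X²] = Var + (mean)², giving 1: 19.359; 2: 9.1182; 3: 29.
Overall E[X²] = 0.19·19.359 + 0.24·9.1182 + 0.57·29 = 22.3966.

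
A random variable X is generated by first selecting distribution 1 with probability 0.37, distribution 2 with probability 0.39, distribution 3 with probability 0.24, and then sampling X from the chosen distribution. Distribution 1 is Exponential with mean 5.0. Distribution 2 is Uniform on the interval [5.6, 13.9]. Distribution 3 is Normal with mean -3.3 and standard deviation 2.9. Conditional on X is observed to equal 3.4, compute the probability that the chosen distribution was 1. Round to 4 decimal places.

Likelihoods f(3.4 | ·): 1: 0.101323; 2: 0; 3: 0.00953777.
Posterior ∝ prior × likelihood. Numerator for 1: 0.37·0.101323 = 0.0374897.
Normalizing constant: 0.37·0.101323 + 0.39·0 + 0.24·0.00953777 = 0.0397787.
P(1 | observation) = 0.0374897 / 0.0397787 = 0.942455.

0.9425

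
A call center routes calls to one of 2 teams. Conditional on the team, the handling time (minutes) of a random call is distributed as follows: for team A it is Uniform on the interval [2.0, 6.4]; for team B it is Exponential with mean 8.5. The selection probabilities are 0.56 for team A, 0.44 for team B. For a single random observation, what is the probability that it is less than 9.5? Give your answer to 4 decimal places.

0.8561

Conditional on each team, P(X < 9.5): A: 1; B: 0.672952.
By total probability, P(X < 9.5) = 0.56·1 + 0.44·0.672952 = 0.856099.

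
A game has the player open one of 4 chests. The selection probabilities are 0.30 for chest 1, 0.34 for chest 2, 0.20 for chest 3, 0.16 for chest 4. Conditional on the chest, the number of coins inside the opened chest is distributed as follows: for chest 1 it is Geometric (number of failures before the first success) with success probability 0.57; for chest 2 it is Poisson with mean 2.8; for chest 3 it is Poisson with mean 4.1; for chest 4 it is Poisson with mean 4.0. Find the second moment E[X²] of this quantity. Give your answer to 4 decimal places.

11.5674

For each component E[X²] = Var + (mean)², giving 1: 1.89258; 2: 10.64; 3: 20.91; 4: 20.
Overall E[X²] = 0.3·1.89258 + 0.34·10.64 + 0.2·20.91 + 0.16·20 = 11.5674.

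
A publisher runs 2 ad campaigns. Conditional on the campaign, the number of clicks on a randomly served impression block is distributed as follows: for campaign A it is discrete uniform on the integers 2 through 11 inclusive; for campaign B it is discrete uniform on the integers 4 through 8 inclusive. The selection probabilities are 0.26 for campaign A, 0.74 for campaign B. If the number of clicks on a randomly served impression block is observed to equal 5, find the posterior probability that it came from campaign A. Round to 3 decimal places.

0.149

Likelihoods P(X=5 | ·): A: 0.1; B: 0.2.
Posterior ∝ prior × likelihood. Numerator for A: 0.26·0.1 = 0.026.
Normalizing constant: 0.26·0.1 + 0.74·0.2 = 0.174.
P(A | observation) = 0.026 / 0.174 = 0.149425.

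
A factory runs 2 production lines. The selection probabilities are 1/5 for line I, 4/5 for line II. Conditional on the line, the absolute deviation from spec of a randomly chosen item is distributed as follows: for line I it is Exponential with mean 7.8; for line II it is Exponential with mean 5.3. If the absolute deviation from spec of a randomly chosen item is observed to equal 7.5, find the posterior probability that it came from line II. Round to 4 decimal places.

Likelihoods f(7.5 | ·): I: 0.0490134; II: 0.0458307.
Posterior ∝ prior × likelihood. Numerator for II: 0.8·0.0458307 = 0.0366646.
Normalizing constant: 0.2·0.0490134 + 0.8·0.0458307 = 0.0464672.
P(II | observation) = 0.0366646 / 0.0464672 = 0.789041.

0.7890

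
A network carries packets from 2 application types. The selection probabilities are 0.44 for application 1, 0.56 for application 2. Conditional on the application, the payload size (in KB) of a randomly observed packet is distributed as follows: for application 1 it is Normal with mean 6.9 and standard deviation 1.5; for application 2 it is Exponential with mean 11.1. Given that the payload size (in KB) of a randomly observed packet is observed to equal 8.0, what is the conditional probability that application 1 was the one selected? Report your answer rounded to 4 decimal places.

Likelihoods f(8.0 | ·): 1: 0.203255; 2: 0.04382.
Posterior ∝ prior × likelihood. Numerator for 1: 0.44·0.203255 = 0.0894323.
Normalizing constant: 0.44·0.203255 + 0.56·0.04382 = 0.113972.
P(1 | observation) = 0.0894323 / 0.113972 = 0.78469.

0.7847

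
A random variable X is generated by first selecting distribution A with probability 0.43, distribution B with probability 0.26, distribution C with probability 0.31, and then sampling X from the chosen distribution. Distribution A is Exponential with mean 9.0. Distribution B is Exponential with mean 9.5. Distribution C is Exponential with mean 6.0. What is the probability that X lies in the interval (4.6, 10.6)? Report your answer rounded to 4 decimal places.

0.2916

Conditional on each component, P(4.6 < X < 10.6): A: 0.291866; B: 0.288527; C: 0.293657.
By total probability, P(4.6 < X < 10.6) = 0.43·0.291866 + 0.26·0.288527 + 0.31·0.293657 = 0.291553.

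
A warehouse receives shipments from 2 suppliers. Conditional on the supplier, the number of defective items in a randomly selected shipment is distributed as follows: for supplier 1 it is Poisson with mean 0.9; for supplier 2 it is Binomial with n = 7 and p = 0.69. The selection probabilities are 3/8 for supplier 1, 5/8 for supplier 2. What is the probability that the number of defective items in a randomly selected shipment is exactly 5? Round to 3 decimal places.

0.198

Conditional on each supplier, P(X = 5): 1: 0.00200063; 2: 0.315637.
By total probability, P(X = 5) = 0.375·0.00200063 + 0.625·0.315637 = 0.198023.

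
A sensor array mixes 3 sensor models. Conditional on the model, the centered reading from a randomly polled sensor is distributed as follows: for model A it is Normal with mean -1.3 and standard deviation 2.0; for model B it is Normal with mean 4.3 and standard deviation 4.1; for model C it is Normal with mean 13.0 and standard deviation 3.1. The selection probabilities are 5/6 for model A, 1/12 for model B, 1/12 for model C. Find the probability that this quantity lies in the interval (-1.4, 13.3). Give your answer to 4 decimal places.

0.5535

Conditional on each model, P(-1.4 < X < 13.3): A: 0.519939; B: 0.903695; C: 0.538545.
By total probability, P(-1.4 < X < 13.3) = 0.833333·0.519939 + 0.0833333·0.903695 + 0.0833333·0.538545 = 0.553469.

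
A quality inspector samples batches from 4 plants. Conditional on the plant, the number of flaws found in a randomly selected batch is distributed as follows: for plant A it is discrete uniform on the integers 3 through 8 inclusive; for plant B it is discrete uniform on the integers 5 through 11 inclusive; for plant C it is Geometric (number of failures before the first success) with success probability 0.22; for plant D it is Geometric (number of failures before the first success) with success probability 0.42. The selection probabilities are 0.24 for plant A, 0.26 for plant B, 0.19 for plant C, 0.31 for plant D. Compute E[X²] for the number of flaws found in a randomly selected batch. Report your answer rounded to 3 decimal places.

For each component E[X²] = Var + (mean)², giving A: 33.1667; B: 68; C: 28.686; D: 5.19501.
Overall E[X²] = 0.24·33.1667 + 0.26·68 + 0.19·28.686 + 0.31·5.19501 = 32.7008.

32.701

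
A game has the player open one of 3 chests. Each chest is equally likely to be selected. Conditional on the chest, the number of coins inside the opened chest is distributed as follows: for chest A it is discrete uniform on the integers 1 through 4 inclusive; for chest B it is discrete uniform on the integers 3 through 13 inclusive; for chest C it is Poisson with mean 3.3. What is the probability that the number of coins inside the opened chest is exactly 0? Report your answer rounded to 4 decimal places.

Conditional on each chest, P(X = 0): A: 0; B: 0; C: 0.0368832.
By total probability, P(X = 0) = 0.333333·0 + 0.333333·0 + 0.333333·0.0368832 = 0.0122944.

0.0123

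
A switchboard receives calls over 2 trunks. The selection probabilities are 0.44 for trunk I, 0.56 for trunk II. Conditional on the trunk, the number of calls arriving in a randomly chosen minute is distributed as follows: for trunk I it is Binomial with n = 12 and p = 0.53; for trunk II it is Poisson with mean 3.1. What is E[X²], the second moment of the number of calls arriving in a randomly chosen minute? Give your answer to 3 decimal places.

26.231

For each component E[X²] = Var + (mean)², giving I: 43.4388; II: 12.71.
Overall E[X²] = 0.44·43.4388 + 0.56·12.71 = 26.2307.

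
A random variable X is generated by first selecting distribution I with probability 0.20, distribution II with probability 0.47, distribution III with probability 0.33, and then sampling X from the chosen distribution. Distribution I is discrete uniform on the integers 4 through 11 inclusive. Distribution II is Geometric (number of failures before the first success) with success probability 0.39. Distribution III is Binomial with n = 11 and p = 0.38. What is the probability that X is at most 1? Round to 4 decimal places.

0.3084

Conditional on each component, P(X ≤ 1): I: 0; II: 0.6279; III: 0.0402864.
By total probability, P(X ≤ 1) = 0.2·0 + 0.47·0.6279 + 0.33·0.0402864 = 0.308408.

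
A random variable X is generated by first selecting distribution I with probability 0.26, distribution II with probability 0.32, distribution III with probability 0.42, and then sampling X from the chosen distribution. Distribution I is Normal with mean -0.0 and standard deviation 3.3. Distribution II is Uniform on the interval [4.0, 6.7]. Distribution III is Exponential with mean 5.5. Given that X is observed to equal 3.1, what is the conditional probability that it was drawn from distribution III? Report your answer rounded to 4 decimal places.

0.6825

Likelihoods f(3.1 | ·): I: 0.0777628; II: 0; III: 0.103479.
Posterior ∝ prior × likelihood. Numerator for III: 0.42·0.103479 = 0.0434613.
Normalizing constant: 0.26·0.0777628 + 0.32·0 + 0.42·0.103479 = 0.0636796.
P(III | observation) = 0.0434613 / 0.0636796 = 0.682499.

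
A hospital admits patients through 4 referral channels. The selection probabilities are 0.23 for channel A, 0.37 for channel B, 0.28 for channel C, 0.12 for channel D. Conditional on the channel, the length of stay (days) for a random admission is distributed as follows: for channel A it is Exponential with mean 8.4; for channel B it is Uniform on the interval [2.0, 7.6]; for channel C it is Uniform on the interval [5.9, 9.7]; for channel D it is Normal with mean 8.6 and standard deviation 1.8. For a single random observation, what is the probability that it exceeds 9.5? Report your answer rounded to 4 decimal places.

0.1260

Conditional on each channel, P(X > 9.5): A: 0.322726; B: 0; C: 0.0526316; D: 0.308538.
By total probability, P(X > 9.5) = 0.23·0.322726 + 0.37·0 + 0.28·0.0526316 + 0.12·0.308538 = 0.125988.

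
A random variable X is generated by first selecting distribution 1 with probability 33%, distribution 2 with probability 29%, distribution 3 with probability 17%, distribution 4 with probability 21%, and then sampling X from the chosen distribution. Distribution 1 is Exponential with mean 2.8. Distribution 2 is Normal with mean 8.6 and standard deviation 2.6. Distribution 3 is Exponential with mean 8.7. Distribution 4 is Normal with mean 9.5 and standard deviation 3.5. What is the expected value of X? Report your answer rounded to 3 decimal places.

6.892

Component means — 1: 2.8; 2: 8.6; 3: 8.7; 4: 9.5.
E[X] = 0.33·2.8 + 0.29·8.6 + 0.17·8.7 + 0.21·9.5 = 6.892.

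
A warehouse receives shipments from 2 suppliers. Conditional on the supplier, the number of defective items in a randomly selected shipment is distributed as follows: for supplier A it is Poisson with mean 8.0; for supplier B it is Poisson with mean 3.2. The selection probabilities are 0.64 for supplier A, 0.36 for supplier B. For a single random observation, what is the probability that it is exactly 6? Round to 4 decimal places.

Conditional on each supplier, P(X = 6): A: 0.122138; B: 0.060789.
By total probability, P(X = 6) = 0.64·0.122138 + 0.36·0.060789 = 0.100052.

0.1001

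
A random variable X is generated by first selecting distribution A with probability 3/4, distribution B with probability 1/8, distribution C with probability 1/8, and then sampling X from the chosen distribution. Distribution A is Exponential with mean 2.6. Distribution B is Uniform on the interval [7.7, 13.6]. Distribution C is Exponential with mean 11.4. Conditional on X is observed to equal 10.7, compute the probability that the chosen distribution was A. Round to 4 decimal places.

Likelihoods f(10.7 | ·): A: 0.00627679; B: 0.169492; C: 0.0343137.
Posterior ∝ prior × likelihood. Numerator for A: 0.75·0.00627679 = 0.00470759.
Normalizing constant: 0.75·0.00627679 + 0.125·0.169492 + 0.125·0.0343137 = 0.0301833.
P(A | observation) = 0.00470759 / 0.0301833 = 0.155967.

0.1560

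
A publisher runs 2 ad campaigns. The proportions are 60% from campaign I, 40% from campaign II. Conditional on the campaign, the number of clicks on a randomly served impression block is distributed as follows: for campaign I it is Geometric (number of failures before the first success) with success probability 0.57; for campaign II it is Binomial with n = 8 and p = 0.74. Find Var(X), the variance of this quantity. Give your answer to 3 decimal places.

7.814

Per component, I: μ=0.754386, E[X²]=1.89258; II: μ=5.92, E[X²]=36.5856.
E[X] = 0.6·0.754386 + 0.4·5.92 = 2.82063.
E[X²] = 0.6·1.89258 + 0.4·36.5856 = 15.7698.
Var(X) = E[X²] − (E[X])² = 15.7698 − 7.95596 = 7.81383.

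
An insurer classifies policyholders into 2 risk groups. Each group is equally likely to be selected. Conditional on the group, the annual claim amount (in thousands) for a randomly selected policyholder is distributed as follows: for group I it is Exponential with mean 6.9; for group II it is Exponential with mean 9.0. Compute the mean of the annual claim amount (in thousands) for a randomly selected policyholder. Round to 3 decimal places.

7.950

Component means — I: 6.9; II: 9.
E[X] = 0.5·6.9 + 0.5·9 = 7.95.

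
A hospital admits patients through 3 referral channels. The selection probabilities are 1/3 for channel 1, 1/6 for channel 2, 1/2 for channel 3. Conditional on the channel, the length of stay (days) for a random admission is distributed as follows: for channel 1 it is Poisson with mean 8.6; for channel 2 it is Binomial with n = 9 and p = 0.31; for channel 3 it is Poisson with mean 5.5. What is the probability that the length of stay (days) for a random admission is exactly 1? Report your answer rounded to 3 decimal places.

Conditional on each channel, P(X = 1): 1: 0.00158331; 2: 0.14335; 3: 0.0224772.
By total probability, P(X = 1) = 0.333333·0.00158331 + 0.166667·0.14335 + 0.5·0.0224772 = 0.035658.

0.036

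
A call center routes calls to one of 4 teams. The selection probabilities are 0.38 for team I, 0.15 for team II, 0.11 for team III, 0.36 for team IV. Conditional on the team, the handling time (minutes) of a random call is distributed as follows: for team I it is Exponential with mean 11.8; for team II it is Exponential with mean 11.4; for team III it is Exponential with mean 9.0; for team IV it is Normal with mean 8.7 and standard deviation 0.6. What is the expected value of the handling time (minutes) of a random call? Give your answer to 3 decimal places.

Component means — I: 11.8; II: 11.4; III: 9; IV: 8.7.
E[X] = 0.38·11.8 + 0.15·11.4 + 0.11·9 + 0.36·8.7 = 10.316.

10.316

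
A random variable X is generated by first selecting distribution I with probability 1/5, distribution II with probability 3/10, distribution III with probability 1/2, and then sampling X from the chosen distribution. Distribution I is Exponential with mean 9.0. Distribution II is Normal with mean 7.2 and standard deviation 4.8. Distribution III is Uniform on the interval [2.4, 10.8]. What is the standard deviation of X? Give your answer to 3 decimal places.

Per component, I: μ=9, E[X²]=162; II: μ=7.2, E[X²]=74.88; III: μ=6.6, E[X²]=49.44.
E[X] = 0.2·9 + 0.3·7.2 + 0.5·6.6 = 7.26.
E[X²] = 0.2·162 + 0.3·74.88 + 0.5·49.44 = 79.584.
Var(X) = E[X²] − (E[X])² = 79.584 − 52.7076 = 26.8764.
SD(X) = √26.8764 = 5.18425.

5.184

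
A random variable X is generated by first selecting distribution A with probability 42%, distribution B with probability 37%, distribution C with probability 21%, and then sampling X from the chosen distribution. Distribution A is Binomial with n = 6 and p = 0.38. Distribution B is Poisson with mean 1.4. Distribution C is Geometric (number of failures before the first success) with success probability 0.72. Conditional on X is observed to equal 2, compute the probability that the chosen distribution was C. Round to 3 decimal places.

0.050

Likelihoods P(X=2 | ·): A: 0.320055; B: 0.241665; C: 0.056448.
Posterior ∝ prior × likelihood. Numerator for C: 0.21·0.056448 = 0.0118541.
Normalizing constant: 0.42·0.320055 + 0.37·0.241665 + 0.21·0.056448 = 0.235693.
P(C | observation) = 0.0118541 / 0.235693 = 0.0502945.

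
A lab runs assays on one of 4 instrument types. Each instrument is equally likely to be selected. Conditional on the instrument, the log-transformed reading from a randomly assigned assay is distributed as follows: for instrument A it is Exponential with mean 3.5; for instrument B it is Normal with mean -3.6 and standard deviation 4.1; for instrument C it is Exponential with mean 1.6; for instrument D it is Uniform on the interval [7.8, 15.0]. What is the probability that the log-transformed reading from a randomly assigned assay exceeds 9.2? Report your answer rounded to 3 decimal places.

0.220

Conditional on each instrument, P(X > 9.2): A: 0.0721815; B: 0.000898284; C: 0.00318278; D: 0.805556.
By total probability, P(X > 9.2) = 0.25·0.0721815 + 0.25·0.000898284 + 0.25·0.00318278 + 0.25·0.805556 = 0.220455.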